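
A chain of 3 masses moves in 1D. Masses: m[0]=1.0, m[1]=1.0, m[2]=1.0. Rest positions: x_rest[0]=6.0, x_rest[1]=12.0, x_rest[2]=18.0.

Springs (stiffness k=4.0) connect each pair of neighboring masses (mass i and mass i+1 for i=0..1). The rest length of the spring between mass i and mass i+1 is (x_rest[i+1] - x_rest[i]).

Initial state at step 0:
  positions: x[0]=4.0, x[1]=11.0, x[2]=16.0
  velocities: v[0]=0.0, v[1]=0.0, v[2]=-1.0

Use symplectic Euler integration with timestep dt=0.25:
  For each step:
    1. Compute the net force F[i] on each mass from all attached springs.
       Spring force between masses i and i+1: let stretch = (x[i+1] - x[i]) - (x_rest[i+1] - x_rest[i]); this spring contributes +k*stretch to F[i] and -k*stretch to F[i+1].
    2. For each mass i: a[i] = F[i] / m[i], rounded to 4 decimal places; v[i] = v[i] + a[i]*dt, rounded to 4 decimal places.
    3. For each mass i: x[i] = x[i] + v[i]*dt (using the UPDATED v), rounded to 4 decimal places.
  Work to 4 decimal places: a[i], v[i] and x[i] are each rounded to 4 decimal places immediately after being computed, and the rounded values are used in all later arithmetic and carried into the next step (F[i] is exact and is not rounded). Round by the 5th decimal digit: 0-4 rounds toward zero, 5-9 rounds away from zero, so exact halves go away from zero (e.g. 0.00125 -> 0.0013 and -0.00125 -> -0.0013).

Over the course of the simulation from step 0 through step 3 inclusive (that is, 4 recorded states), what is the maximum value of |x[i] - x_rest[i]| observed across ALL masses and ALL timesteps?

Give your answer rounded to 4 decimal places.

Step 0: x=[4.0000 11.0000 16.0000] v=[0.0000 0.0000 -1.0000]
Step 1: x=[4.2500 10.5000 16.0000] v=[1.0000 -2.0000 0.0000]
Step 2: x=[4.5625 9.8125 16.1250] v=[1.2500 -2.7500 0.5000]
Step 3: x=[4.6875 9.3906 16.1719] v=[0.5000 -1.6875 0.1875]
Max displacement = 2.6094

Answer: 2.6094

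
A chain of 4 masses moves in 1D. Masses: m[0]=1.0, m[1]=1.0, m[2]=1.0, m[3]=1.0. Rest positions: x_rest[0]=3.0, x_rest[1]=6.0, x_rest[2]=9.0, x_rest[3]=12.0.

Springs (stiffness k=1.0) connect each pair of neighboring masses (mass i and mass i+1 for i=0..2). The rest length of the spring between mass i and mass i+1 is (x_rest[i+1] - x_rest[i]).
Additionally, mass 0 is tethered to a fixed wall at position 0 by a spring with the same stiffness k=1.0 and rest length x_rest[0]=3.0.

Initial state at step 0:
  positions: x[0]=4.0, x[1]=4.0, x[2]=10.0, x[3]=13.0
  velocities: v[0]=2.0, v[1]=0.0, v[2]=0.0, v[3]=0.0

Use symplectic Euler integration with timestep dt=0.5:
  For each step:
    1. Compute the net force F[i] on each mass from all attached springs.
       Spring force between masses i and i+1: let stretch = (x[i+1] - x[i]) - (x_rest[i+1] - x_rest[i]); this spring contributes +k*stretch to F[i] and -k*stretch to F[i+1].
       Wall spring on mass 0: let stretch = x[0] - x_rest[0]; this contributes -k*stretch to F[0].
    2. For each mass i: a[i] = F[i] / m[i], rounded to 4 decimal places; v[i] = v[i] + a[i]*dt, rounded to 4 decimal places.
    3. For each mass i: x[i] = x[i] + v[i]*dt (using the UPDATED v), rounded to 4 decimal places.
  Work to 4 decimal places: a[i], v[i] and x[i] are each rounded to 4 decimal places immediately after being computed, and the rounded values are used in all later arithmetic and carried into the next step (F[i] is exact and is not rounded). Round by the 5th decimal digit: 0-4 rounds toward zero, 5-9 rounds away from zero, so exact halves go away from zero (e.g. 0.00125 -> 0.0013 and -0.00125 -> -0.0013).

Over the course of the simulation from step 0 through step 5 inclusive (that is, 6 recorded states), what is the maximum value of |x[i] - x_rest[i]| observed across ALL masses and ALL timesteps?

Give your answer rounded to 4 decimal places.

Step 0: x=[4.0000 4.0000 10.0000 13.0000] v=[2.0000 0.0000 0.0000 0.0000]
Step 1: x=[4.0000 5.5000 9.2500 13.0000] v=[0.0000 3.0000 -1.5000 0.0000]
Step 2: x=[3.3750 7.5625 8.5000 12.8125] v=[-1.2500 4.1250 -1.5000 -0.3750]
Step 3: x=[2.9531 8.8125 8.5938 12.2969] v=[-0.8438 2.5000 0.1875 -1.0313]
Step 4: x=[3.2578 8.5430 9.6680 11.6055] v=[0.6094 -0.5391 2.1484 -1.3829]
Step 5: x=[4.0694 7.2334 10.9454 11.1797] v=[1.6231 -2.6192 2.5547 -0.8517]
Max displacement = 2.8125

Answer: 2.8125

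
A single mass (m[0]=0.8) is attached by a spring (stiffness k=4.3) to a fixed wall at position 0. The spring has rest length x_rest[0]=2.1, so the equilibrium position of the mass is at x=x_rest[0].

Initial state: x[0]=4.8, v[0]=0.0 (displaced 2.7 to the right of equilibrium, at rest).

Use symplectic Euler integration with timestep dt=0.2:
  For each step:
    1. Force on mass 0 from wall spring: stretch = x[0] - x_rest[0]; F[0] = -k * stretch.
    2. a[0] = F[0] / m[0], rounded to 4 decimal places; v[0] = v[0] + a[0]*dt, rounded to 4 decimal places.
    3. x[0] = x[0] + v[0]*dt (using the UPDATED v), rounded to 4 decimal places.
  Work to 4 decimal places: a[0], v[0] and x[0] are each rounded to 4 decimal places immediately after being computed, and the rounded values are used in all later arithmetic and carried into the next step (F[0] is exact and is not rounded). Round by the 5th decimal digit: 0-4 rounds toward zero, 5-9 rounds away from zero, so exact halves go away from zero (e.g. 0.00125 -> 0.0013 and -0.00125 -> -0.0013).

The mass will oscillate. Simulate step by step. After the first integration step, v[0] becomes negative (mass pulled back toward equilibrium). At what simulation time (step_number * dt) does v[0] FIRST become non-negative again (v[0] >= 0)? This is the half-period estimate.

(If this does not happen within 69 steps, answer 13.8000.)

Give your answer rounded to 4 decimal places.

Answer: 1.4000

Derivation:
Step 0: x=[4.8000] v=[0.0000]
Step 1: x=[4.2195] v=[-2.9025]
Step 2: x=[3.1833] v=[-5.1810]
Step 3: x=[1.9142] v=[-6.3455]
Step 4: x=[0.6850] v=[-6.1458]
Step 5: x=[-0.2399] v=[-4.6247]
Step 6: x=[-0.6618] v=[-2.1093]
Step 7: x=[-0.4899] v=[0.8596]
First v>=0 after going negative at step 7, time=1.4000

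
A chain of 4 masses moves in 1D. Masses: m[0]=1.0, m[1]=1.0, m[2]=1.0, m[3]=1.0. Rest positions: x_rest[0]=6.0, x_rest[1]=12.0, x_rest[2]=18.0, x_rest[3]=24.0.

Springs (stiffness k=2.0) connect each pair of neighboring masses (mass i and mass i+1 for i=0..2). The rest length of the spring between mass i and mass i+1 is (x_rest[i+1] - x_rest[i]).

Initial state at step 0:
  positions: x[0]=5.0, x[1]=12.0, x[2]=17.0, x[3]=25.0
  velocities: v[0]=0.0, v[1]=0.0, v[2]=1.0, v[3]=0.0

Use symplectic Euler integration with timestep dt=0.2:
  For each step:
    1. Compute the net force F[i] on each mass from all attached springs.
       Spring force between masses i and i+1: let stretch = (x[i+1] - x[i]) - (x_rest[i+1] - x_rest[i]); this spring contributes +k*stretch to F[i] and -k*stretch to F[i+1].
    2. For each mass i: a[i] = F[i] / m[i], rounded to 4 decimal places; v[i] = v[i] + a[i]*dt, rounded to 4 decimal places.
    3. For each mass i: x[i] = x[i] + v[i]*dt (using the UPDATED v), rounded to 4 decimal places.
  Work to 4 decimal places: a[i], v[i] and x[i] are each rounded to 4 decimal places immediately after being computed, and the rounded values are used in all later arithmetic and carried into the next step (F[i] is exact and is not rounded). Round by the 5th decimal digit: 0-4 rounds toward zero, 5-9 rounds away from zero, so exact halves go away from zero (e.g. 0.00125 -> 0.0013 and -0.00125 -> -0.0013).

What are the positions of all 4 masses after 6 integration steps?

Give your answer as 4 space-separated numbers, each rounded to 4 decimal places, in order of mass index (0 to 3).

Step 0: x=[5.0000 12.0000 17.0000 25.0000] v=[0.0000 0.0000 1.0000 0.0000]
Step 1: x=[5.0800 11.8400 17.4400 24.8400] v=[0.4000 -0.8000 2.2000 -0.8000]
Step 2: x=[5.2208 11.5872 18.0240 24.5680] v=[0.7040 -1.2640 2.9200 -1.3600]
Step 3: x=[5.3909 11.3400 18.6166 24.2525] v=[0.8506 -1.2358 2.9629 -1.5776]
Step 4: x=[5.5569 11.1990 19.0779 23.9661] v=[0.8302 -0.7048 2.3066 -1.4320]
Step 5: x=[5.6943 11.2370 19.3000 23.7686] v=[0.6870 0.1899 1.1103 -0.9873]
Step 6: x=[5.7951 11.4766 19.2345 23.6937] v=[0.5041 1.1980 -0.3275 -0.3747]

Answer: 5.7951 11.4766 19.2345 23.6937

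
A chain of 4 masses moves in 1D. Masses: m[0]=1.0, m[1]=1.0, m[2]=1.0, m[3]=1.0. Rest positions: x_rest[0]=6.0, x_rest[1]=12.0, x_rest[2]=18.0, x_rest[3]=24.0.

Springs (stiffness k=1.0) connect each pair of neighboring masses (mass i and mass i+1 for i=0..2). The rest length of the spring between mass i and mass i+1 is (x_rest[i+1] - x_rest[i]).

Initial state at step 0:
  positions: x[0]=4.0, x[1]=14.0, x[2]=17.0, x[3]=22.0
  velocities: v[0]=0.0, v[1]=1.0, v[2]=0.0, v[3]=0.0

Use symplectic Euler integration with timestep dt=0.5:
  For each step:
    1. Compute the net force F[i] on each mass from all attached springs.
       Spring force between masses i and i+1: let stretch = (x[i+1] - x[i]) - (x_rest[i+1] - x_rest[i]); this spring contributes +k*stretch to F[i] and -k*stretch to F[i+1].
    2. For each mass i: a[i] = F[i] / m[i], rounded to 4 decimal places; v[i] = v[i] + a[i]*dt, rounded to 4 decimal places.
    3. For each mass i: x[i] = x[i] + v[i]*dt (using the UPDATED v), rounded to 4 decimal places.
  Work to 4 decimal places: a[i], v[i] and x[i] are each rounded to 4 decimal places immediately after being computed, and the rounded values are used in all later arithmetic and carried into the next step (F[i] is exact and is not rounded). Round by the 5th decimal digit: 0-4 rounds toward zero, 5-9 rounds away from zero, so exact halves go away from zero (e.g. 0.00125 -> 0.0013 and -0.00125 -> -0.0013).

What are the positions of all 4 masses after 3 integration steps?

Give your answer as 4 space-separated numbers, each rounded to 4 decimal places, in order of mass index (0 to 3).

Step 0: x=[4.0000 14.0000 17.0000 22.0000] v=[0.0000 1.0000 0.0000 0.0000]
Step 1: x=[5.0000 12.7500 17.5000 22.2500] v=[2.0000 -2.5000 1.0000 0.5000]
Step 2: x=[6.4375 10.7500 18.0000 22.8125] v=[2.8750 -4.0000 1.0000 1.1250]
Step 3: x=[7.4532 9.4844 17.8906 23.6719] v=[2.0313 -2.5313 -0.2188 1.7188]

Answer: 7.4532 9.4844 17.8906 23.6719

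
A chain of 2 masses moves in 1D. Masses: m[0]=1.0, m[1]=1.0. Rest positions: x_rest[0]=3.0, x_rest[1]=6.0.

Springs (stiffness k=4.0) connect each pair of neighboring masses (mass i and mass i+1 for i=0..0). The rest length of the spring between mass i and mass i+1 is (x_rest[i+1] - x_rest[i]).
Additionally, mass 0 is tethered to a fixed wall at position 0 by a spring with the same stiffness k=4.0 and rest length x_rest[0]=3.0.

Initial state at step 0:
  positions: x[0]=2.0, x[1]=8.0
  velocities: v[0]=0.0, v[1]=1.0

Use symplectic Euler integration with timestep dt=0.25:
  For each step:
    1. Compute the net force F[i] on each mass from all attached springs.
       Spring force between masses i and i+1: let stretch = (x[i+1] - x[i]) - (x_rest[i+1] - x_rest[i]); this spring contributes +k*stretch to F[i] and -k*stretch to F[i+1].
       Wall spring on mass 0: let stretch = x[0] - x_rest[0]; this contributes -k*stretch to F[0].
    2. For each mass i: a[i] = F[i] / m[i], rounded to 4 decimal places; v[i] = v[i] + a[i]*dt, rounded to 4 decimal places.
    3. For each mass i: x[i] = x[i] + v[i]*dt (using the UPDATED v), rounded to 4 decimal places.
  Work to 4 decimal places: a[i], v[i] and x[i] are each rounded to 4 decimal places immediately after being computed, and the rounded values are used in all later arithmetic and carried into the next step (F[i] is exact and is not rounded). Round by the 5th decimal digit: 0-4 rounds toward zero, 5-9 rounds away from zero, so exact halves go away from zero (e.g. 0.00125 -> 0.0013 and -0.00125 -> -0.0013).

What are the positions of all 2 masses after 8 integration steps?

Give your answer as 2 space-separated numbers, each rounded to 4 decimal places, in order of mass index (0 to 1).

Step 0: x=[2.0000 8.0000] v=[0.0000 1.0000]
Step 1: x=[3.0000 7.5000] v=[4.0000 -2.0000]
Step 2: x=[4.3750 6.6250] v=[5.5000 -3.5000]
Step 3: x=[5.2188 5.9375] v=[3.3750 -2.7500]
Step 4: x=[4.9375 5.8203] v=[-1.1251 -0.4687]
Step 5: x=[3.6426 6.2324] v=[-5.1798 1.6485]
Step 6: x=[2.0845 6.7471] v=[-6.2326 2.0587]
Step 7: x=[1.1709 6.8461] v=[-3.6545 0.3961]
Step 8: x=[1.3834 6.2763] v=[0.8498 -2.2791]

Answer: 1.3834 6.2763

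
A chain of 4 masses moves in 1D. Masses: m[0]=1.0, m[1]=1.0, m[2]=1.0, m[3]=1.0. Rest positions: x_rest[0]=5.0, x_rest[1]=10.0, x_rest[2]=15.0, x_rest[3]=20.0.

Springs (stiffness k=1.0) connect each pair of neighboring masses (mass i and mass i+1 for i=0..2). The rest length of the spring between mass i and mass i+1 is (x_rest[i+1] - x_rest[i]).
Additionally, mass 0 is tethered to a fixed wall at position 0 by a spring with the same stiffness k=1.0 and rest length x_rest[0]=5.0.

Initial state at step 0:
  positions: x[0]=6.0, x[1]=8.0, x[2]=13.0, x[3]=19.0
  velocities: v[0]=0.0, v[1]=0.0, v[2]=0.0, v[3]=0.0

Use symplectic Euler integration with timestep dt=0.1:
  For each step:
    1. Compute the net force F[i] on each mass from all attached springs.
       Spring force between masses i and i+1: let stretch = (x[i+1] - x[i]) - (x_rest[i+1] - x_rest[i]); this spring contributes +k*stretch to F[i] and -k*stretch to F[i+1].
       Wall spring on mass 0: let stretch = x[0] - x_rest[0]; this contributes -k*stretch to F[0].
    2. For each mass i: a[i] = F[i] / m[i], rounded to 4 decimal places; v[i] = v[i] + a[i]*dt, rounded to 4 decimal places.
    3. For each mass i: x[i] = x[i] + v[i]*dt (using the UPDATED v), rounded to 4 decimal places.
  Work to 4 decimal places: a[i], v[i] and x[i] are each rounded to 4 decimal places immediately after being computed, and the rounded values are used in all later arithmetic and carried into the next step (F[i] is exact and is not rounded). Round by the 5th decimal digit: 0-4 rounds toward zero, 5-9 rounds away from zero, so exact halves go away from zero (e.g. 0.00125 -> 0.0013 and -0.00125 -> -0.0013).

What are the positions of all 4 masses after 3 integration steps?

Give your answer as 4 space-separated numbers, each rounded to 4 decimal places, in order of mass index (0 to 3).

Step 0: x=[6.0000 8.0000 13.0000 19.0000] v=[0.0000 0.0000 0.0000 0.0000]
Step 1: x=[5.9600 8.0300 13.0100 18.9900] v=[-0.4000 0.3000 0.1000 -0.1000]
Step 2: x=[5.8811 8.0891 13.0300 18.9702] v=[-0.7890 0.5910 0.2000 -0.1980]
Step 3: x=[5.7655 8.1755 13.0600 18.9410] v=[-1.1563 0.8643 0.2999 -0.2920]

Answer: 5.7655 8.1755 13.0600 18.9410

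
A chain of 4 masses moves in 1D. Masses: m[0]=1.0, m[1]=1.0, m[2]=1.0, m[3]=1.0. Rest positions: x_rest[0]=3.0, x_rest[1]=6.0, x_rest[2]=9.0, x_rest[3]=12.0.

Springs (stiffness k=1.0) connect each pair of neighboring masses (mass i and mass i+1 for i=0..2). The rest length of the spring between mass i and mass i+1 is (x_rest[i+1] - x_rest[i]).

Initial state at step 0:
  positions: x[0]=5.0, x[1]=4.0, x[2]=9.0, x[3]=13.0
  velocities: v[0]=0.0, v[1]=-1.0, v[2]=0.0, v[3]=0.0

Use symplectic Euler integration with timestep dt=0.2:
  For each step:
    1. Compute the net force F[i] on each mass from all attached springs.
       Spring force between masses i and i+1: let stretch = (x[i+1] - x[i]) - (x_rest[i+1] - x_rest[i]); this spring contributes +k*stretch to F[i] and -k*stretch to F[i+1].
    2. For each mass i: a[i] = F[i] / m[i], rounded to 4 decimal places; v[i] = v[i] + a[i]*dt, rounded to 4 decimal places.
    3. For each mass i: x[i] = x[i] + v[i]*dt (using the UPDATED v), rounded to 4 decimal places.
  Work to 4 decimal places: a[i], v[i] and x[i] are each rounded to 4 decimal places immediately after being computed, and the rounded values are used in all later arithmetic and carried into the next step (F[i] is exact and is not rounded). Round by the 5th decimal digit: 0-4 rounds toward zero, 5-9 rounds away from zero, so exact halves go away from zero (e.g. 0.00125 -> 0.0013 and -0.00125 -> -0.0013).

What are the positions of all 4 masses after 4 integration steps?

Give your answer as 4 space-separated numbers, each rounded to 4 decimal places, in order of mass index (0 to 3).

Answer: 3.5537 5.3631 8.6819 12.6011

Derivation:
Step 0: x=[5.0000 4.0000 9.0000 13.0000] v=[0.0000 -1.0000 0.0000 0.0000]
Step 1: x=[4.8400 4.0400 8.9600 12.9600] v=[-0.8000 0.2000 -0.2000 -0.2000]
Step 2: x=[4.5280 4.3088 8.8832 12.8800] v=[-1.5600 1.3440 -0.3840 -0.4000]
Step 3: x=[4.0872 4.7693 8.7833 12.7601] v=[-2.2038 2.3027 -0.4995 -0.5994]
Step 4: x=[3.5537 5.3631 8.6819 12.6011] v=[-2.6674 2.9691 -0.5069 -0.7948]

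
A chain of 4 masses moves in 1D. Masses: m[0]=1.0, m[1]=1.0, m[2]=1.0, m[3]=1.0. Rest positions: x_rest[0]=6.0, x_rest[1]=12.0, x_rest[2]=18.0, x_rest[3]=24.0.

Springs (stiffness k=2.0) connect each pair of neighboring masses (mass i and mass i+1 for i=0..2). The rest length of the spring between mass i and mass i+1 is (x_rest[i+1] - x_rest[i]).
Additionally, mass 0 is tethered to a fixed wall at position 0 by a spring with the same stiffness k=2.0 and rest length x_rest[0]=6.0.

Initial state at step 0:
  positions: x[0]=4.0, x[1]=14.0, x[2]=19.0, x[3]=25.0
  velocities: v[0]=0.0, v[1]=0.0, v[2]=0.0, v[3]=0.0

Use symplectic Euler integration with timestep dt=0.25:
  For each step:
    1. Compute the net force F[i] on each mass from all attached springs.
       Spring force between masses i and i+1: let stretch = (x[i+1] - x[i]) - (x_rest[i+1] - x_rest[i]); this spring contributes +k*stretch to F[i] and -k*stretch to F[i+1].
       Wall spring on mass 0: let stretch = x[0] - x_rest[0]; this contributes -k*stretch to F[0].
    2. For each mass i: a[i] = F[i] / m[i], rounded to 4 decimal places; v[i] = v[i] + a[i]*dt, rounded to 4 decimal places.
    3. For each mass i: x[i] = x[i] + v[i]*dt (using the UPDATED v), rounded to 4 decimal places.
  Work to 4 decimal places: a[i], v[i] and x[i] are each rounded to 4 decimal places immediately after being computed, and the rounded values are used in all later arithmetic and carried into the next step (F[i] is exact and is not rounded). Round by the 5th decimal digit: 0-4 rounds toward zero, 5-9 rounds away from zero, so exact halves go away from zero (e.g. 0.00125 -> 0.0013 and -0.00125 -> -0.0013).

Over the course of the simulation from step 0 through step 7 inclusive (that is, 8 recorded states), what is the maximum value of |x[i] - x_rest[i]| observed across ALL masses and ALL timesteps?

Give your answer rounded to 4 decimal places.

Answer: 2.4064

Derivation:
Step 0: x=[4.0000 14.0000 19.0000 25.0000] v=[0.0000 0.0000 0.0000 0.0000]
Step 1: x=[4.7500 13.3750 19.1250 25.0000] v=[3.0000 -2.5000 0.5000 0.0000]
Step 2: x=[5.9844 12.3906 19.2656 25.0156] v=[4.9375 -3.9375 0.5625 0.0625]
Step 3: x=[7.2715 11.4648 19.2656 25.0625] v=[5.1484 -3.7031 0.0000 0.1875]
Step 4: x=[8.1738 10.9900 19.0151 25.1348] v=[3.6093 -1.8994 -1.0020 0.2891]
Step 5: x=[8.4064 11.1663 18.5264 25.1921] v=[0.9305 0.7051 -1.9547 0.2293]
Step 6: x=[7.9332 11.9176 17.9509 25.1662] v=[-1.8928 3.0052 -2.3019 -0.1036]
Step 7: x=[6.9664 12.9250 17.5232 24.9884] v=[-3.8672 4.0297 -1.7109 -0.7113]
Max displacement = 2.4064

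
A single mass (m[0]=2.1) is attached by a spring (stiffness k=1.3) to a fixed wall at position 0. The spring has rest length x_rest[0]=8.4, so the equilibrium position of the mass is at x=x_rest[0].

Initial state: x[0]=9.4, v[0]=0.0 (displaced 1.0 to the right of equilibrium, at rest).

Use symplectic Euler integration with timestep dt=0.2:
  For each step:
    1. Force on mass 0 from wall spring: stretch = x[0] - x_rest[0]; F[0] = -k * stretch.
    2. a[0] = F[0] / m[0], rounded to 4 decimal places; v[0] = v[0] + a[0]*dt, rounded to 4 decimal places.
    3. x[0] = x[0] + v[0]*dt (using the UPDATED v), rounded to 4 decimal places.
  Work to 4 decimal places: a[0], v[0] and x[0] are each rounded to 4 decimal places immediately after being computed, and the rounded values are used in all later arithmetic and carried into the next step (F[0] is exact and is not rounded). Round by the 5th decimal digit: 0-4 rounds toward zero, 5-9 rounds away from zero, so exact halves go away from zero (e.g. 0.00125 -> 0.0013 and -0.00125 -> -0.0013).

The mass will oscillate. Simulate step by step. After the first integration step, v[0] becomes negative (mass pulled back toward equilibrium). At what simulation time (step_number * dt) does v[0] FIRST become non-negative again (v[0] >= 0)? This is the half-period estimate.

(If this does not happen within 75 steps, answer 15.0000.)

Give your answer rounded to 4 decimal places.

Step 0: x=[9.4000] v=[0.0000]
Step 1: x=[9.3752] v=[-0.1238]
Step 2: x=[9.3263] v=[-0.2445]
Step 3: x=[9.2545] v=[-0.3592]
Step 4: x=[9.1615] v=[-0.4650]
Step 5: x=[9.0496] v=[-0.5593]
Step 6: x=[8.9217] v=[-0.6397]
Step 7: x=[8.7808] v=[-0.7043]
Step 8: x=[8.6305] v=[-0.7514]
Step 9: x=[8.4745] v=[-0.7799]
Step 10: x=[8.3167] v=[-0.7891]
Step 11: x=[8.1609] v=[-0.7788]
Step 12: x=[8.0111] v=[-0.7492]
Step 13: x=[7.8709] v=[-0.7011]
Step 14: x=[7.7438] v=[-0.6356]
Step 15: x=[7.6329] v=[-0.5544]
Step 16: x=[7.5410] v=[-0.4594]
Step 17: x=[7.4704] v=[-0.3530]
Step 18: x=[7.4228] v=[-0.2379]
Step 19: x=[7.3994] v=[-0.1169]
Step 20: x=[7.4008] v=[0.0070]
First v>=0 after going negative at step 20, time=4.0000

Answer: 4.0000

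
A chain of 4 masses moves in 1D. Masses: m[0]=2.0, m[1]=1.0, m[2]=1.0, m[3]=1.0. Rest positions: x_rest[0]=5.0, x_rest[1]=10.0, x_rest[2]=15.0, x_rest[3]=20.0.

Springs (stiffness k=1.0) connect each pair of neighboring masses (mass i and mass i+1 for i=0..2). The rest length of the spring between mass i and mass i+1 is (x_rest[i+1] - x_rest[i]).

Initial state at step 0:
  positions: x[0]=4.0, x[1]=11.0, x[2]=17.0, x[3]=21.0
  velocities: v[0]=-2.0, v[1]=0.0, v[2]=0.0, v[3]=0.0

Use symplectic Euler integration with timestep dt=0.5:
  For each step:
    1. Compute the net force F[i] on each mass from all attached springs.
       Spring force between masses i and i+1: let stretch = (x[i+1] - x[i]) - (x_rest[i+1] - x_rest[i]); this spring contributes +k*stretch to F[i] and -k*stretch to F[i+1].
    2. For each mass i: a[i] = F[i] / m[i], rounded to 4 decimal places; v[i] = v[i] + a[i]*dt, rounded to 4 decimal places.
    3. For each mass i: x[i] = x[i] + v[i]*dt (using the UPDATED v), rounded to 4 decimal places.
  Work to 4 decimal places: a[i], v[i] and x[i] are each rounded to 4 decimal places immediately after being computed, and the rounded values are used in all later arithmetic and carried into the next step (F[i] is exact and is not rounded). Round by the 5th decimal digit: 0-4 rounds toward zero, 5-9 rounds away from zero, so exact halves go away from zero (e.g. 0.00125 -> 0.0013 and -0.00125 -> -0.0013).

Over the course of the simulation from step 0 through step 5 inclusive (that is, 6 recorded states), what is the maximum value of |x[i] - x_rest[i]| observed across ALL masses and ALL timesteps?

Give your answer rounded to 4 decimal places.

Answer: 2.9487

Derivation:
Step 0: x=[4.0000 11.0000 17.0000 21.0000] v=[-2.0000 0.0000 0.0000 0.0000]
Step 1: x=[3.2500 10.7500 16.5000 21.2500] v=[-1.5000 -0.5000 -1.0000 0.5000]
Step 2: x=[2.8125 10.0625 15.7500 21.5625] v=[-0.8750 -1.3750 -1.5000 0.6250]
Step 3: x=[2.6563 8.9844 15.0313 21.6719] v=[-0.3125 -2.1563 -1.4375 0.2188]
Step 4: x=[2.6661 7.8360 14.4610 21.3712] v=[0.0196 -2.2969 -1.1407 -0.6015]
Step 5: x=[2.6972 7.0513 13.9620 20.5929] v=[0.0621 -1.5694 -0.9981 -1.5566]
Max displacement = 2.9487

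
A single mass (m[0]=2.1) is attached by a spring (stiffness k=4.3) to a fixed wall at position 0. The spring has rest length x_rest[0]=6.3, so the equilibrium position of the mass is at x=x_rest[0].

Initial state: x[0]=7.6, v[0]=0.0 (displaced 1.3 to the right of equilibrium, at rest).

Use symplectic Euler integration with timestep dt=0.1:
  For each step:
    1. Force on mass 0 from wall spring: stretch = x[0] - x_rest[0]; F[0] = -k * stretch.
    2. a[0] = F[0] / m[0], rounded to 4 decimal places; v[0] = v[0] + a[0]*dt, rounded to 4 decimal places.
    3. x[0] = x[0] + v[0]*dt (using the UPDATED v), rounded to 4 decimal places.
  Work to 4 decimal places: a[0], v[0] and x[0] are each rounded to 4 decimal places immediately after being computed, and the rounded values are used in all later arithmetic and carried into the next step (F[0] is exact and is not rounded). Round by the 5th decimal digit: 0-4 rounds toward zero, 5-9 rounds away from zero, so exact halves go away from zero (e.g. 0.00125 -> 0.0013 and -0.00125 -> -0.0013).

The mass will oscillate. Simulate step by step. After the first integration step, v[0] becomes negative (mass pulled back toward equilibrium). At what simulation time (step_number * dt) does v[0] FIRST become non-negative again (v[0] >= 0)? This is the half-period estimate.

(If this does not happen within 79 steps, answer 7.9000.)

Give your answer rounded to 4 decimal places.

Step 0: x=[7.6000] v=[0.0000]
Step 1: x=[7.5734] v=[-0.2662]
Step 2: x=[7.5207] v=[-0.5269]
Step 3: x=[7.4430] v=[-0.7769]
Step 4: x=[7.3419] v=[-1.0109]
Step 5: x=[7.2195] v=[-1.2242]
Step 6: x=[7.0783] v=[-1.4125]
Step 7: x=[6.9211] v=[-1.5719]
Step 8: x=[6.7512] v=[-1.6991]
Step 9: x=[6.5721] v=[-1.7915]
Step 10: x=[6.3874] v=[-1.8472]
Step 11: x=[6.2009] v=[-1.8651]
Step 12: x=[6.0164] v=[-1.8448]
Step 13: x=[5.8377] v=[-1.7867]
Step 14: x=[5.6685] v=[-1.6920]
Step 15: x=[5.5122] v=[-1.5627]
Step 16: x=[5.3721] v=[-1.4014]
Step 17: x=[5.2510] v=[-1.2114]
Step 18: x=[5.1513] v=[-0.9966]
Step 19: x=[5.0752] v=[-0.7614]
Step 20: x=[5.0241] v=[-0.5106]
Step 21: x=[4.9992] v=[-0.2493]
Step 22: x=[5.0009] v=[0.0171]
First v>=0 after going negative at step 22, time=2.2000

Answer: 2.2000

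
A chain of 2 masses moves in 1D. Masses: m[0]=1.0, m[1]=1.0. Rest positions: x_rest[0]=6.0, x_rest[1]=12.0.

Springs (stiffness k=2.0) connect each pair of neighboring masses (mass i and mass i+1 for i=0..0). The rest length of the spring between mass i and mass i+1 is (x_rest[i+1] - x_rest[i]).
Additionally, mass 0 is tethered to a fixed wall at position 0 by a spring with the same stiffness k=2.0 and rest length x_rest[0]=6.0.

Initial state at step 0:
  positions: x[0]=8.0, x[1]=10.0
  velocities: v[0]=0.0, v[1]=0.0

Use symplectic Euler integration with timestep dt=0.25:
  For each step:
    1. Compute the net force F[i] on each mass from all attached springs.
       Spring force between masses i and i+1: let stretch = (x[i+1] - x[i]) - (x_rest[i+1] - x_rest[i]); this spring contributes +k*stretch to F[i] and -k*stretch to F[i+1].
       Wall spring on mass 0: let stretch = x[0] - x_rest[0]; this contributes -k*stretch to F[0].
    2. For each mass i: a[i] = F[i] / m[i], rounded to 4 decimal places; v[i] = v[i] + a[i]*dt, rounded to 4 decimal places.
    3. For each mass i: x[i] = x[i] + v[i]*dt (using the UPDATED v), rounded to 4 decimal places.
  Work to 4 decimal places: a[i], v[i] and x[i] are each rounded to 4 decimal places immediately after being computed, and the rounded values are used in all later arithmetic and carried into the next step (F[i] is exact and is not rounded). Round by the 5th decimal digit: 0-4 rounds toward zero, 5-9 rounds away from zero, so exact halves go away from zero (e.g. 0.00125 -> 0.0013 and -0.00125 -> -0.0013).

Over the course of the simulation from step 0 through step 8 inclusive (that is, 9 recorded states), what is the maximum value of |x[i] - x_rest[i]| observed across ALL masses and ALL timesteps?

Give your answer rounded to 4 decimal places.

Step 0: x=[8.0000 10.0000] v=[0.0000 0.0000]
Step 1: x=[7.2500 10.5000] v=[-3.0000 2.0000]
Step 2: x=[6.0000 11.3438] v=[-5.0000 3.3750]
Step 3: x=[4.6680 12.2696] v=[-5.3281 3.7031]
Step 4: x=[3.7027 12.9952] v=[-3.8613 2.9023]
Step 5: x=[3.4361 13.3092] v=[-1.0664 1.2561]
Step 6: x=[3.9741 13.1391] v=[2.1521 -0.6805]
Step 7: x=[5.1610 12.5734] v=[4.7476 -2.2630]
Step 8: x=[6.6293 11.8311] v=[5.8733 -2.9692]
Max displacement = 2.5639

Answer: 2.5639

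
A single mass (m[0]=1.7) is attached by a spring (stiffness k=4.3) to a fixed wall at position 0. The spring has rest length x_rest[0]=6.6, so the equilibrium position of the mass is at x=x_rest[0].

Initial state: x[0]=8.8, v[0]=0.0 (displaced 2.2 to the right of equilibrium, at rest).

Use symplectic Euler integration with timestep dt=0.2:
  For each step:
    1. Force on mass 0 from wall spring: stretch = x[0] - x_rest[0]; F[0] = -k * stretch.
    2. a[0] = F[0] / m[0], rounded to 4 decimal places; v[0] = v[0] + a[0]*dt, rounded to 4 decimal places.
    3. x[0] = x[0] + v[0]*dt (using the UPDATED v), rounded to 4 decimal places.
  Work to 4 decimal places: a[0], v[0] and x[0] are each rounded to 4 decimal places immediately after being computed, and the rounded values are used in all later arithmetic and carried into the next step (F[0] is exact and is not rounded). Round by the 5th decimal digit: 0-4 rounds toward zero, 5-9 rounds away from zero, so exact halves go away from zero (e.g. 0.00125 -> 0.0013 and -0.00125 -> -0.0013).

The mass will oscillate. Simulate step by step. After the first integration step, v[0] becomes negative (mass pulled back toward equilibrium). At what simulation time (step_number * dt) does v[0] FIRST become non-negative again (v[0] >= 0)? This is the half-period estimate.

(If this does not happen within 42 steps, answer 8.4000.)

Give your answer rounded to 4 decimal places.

Answer: 2.0000

Derivation:
Step 0: x=[8.8000] v=[0.0000]
Step 1: x=[8.5774] v=[-1.1129]
Step 2: x=[8.1548] v=[-2.1132]
Step 3: x=[7.5749] v=[-2.8997]
Step 4: x=[6.8963] v=[-3.3929]
Step 5: x=[6.1877] v=[-3.5428]
Step 6: x=[5.5209] v=[-3.3342]
Step 7: x=[4.9632] v=[-2.7883]
Step 8: x=[4.5711] v=[-1.9603]
Step 9: x=[4.3843] v=[-0.9339]
Step 10: x=[4.4217] v=[0.1870]
First v>=0 after going negative at step 10, time=2.0000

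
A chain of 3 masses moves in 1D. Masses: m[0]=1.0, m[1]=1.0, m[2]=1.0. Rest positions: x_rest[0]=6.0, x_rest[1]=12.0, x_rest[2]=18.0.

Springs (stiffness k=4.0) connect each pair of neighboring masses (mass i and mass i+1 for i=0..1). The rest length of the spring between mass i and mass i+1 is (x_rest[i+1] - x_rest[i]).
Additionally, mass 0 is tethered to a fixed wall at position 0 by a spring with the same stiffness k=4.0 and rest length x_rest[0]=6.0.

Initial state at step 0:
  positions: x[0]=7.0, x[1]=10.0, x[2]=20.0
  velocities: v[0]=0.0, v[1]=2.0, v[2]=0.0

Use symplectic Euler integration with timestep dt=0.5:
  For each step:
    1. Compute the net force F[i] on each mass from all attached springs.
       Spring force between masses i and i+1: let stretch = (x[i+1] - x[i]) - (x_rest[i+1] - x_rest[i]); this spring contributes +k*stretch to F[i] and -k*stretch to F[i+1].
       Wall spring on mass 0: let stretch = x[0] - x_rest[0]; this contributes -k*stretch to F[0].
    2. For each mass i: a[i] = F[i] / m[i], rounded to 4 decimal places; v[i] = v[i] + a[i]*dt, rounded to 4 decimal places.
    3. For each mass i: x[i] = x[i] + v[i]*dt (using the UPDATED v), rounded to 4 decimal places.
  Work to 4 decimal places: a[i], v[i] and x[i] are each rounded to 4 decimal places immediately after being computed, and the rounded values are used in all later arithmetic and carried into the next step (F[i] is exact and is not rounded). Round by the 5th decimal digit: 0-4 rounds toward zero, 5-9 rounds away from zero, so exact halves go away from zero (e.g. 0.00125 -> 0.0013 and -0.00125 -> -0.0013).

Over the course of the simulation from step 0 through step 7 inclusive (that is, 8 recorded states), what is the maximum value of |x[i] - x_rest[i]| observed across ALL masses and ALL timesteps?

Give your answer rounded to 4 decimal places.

Step 0: x=[7.0000 10.0000 20.0000] v=[0.0000 2.0000 0.0000]
Step 1: x=[3.0000 18.0000 16.0000] v=[-8.0000 16.0000 -8.0000]
Step 2: x=[11.0000 9.0000 20.0000] v=[16.0000 -18.0000 8.0000]
Step 3: x=[6.0000 13.0000 19.0000] v=[-10.0000 8.0000 -2.0000]
Step 4: x=[2.0000 16.0000 18.0000] v=[-8.0000 6.0000 -2.0000]
Step 5: x=[10.0000 7.0000 21.0000] v=[16.0000 -18.0000 6.0000]
Step 6: x=[5.0000 15.0000 16.0000] v=[-10.0000 16.0000 -10.0000]
Step 7: x=[5.0000 14.0000 16.0000] v=[0.0000 -2.0000 0.0000]
Max displacement = 6.0000

Answer: 6.0000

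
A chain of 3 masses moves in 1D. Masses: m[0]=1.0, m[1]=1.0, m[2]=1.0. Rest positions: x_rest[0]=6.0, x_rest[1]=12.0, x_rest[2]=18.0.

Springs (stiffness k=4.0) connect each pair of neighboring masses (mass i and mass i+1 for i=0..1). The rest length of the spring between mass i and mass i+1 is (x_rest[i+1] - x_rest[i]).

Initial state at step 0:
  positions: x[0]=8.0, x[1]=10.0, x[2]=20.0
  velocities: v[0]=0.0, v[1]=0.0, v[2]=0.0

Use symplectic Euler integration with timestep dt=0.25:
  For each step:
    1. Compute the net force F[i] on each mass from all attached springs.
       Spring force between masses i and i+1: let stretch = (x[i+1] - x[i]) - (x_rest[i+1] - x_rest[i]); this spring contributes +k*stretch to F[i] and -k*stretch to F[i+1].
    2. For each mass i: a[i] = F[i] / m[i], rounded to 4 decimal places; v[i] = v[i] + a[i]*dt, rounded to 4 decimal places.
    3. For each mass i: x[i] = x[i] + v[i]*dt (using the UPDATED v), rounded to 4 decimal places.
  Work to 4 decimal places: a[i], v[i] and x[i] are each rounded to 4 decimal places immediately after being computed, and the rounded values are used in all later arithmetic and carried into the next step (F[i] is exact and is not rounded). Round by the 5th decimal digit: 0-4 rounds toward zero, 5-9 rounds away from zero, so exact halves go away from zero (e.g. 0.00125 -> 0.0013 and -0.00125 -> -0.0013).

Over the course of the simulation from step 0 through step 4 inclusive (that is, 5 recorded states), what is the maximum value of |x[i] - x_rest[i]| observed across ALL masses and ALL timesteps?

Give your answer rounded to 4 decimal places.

Step 0: x=[8.0000 10.0000 20.0000] v=[0.0000 0.0000 0.0000]
Step 1: x=[7.0000 12.0000 19.0000] v=[-4.0000 8.0000 -4.0000]
Step 2: x=[5.7500 14.5000 17.7500] v=[-5.0000 10.0000 -5.0000]
Step 3: x=[5.1875 15.6250 17.1875] v=[-2.2500 4.5000 -2.2500]
Step 4: x=[5.7344 14.5313 17.7344] v=[2.1875 -4.3750 2.1875]
Max displacement = 3.6250

Answer: 3.6250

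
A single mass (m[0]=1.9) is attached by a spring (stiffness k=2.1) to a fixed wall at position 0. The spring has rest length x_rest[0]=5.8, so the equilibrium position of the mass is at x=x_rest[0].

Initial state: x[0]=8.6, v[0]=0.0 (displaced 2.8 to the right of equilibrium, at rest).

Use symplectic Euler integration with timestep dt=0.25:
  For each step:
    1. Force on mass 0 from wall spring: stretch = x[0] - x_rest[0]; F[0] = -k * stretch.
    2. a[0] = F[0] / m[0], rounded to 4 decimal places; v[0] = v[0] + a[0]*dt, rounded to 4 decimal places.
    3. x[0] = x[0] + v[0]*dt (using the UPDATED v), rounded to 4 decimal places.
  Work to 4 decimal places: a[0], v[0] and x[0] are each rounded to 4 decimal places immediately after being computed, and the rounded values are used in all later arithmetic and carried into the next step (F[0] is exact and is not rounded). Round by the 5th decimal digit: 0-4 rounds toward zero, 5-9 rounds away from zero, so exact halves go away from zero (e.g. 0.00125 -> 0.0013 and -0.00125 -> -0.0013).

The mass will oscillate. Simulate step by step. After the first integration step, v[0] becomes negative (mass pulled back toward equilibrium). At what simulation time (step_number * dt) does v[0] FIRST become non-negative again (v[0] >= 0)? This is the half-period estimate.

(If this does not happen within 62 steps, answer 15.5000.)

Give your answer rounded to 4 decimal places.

Step 0: x=[8.6000] v=[0.0000]
Step 1: x=[8.4066] v=[-0.7737]
Step 2: x=[8.0331] v=[-1.4940]
Step 3: x=[7.5053] v=[-2.1111]
Step 4: x=[6.8597] v=[-2.5823]
Step 5: x=[6.1409] v=[-2.8751]
Step 6: x=[5.3986] v=[-2.9693]
Step 7: x=[4.6840] v=[-2.8584]
Step 8: x=[4.0465] v=[-2.5500]
Step 9: x=[3.5301] v=[-2.0655]
Step 10: x=[3.1705] v=[-1.4383]
Step 11: x=[2.9926] v=[-0.7117]
Step 12: x=[3.0086] v=[0.0640]
First v>=0 after going negative at step 12, time=3.0000

Answer: 3.0000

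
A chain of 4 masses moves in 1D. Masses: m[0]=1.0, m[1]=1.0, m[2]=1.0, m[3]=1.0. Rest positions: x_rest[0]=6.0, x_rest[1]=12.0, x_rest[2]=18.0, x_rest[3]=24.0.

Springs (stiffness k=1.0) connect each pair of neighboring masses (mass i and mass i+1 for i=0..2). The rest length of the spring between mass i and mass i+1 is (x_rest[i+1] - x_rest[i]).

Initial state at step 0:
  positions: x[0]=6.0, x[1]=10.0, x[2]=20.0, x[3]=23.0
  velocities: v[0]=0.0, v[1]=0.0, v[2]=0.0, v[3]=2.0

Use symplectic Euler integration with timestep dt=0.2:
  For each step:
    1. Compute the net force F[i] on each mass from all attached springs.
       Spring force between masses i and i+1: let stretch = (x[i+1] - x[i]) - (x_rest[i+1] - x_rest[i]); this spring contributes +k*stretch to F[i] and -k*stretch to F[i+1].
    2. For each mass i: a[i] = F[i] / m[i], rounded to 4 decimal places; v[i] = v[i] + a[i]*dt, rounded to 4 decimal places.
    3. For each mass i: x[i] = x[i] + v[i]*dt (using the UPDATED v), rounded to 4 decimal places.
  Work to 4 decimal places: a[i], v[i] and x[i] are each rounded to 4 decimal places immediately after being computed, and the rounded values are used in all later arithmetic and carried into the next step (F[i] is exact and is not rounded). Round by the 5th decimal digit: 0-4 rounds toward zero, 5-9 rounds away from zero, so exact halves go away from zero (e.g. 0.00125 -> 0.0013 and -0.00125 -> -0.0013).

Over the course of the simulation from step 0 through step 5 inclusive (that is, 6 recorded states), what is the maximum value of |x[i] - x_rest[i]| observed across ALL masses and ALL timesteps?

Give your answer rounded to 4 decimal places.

Answer: 2.0026

Derivation:
Step 0: x=[6.0000 10.0000 20.0000 23.0000] v=[0.0000 0.0000 0.0000 2.0000]
Step 1: x=[5.9200 10.2400 19.7200 23.5200] v=[-0.4000 1.2000 -1.4000 2.6000]
Step 2: x=[5.7728 10.6864 19.2128 24.1280] v=[-0.7360 2.2320 -2.5360 3.0400]
Step 3: x=[5.5821 11.2773 18.5612 24.7794] v=[-0.9533 2.9546 -3.2582 3.2570]
Step 4: x=[5.3792 11.9318 17.8669 25.4221] v=[-1.0143 3.2723 -3.4713 3.2134]
Step 5: x=[5.1984 12.5616 17.2374 26.0026] v=[-0.9038 3.1488 -3.1473 2.9024]
Max displacement = 2.0026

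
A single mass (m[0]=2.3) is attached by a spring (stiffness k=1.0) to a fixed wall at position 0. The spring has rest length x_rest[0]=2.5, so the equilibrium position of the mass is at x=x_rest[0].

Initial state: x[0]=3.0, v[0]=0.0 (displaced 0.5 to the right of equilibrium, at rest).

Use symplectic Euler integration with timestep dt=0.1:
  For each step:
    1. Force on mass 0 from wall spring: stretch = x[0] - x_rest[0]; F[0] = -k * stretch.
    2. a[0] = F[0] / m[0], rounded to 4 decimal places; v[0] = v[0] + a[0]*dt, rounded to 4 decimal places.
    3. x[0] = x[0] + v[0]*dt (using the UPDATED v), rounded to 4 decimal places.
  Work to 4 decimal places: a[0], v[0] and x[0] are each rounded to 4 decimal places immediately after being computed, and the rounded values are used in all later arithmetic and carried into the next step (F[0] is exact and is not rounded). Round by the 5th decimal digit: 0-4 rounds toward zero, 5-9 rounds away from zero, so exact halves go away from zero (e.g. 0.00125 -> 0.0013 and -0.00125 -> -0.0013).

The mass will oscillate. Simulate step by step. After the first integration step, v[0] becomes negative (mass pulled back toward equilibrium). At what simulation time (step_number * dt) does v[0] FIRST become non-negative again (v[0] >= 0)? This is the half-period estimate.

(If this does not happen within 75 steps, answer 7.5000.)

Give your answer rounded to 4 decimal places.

Answer: 4.8000

Derivation:
Step 0: x=[3.0000] v=[0.0000]
Step 1: x=[2.9978] v=[-0.0217]
Step 2: x=[2.9935] v=[-0.0433]
Step 3: x=[2.9870] v=[-0.0648]
Step 4: x=[2.9784] v=[-0.0860]
Step 5: x=[2.9677] v=[-0.1068]
Step 6: x=[2.9550] v=[-0.1271]
Step 7: x=[2.9403] v=[-0.1469]
Step 8: x=[2.9237] v=[-0.1660]
Step 9: x=[2.9053] v=[-0.1844]
Step 10: x=[2.8851] v=[-0.2020]
Step 11: x=[2.8632] v=[-0.2187]
Step 12: x=[2.8398] v=[-0.2345]
Step 13: x=[2.8149] v=[-0.2493]
Step 14: x=[2.7886] v=[-0.2630]
Step 15: x=[2.7610] v=[-0.2756]
Step 16: x=[2.7323] v=[-0.2870]
Step 17: x=[2.7026] v=[-0.2971]
Step 18: x=[2.6720] v=[-0.3059]
Step 19: x=[2.6407] v=[-0.3134]
Step 20: x=[2.6088] v=[-0.3195]
Step 21: x=[2.5764] v=[-0.3242]
Step 22: x=[2.5437] v=[-0.3275]
Step 23: x=[2.5108] v=[-0.3294]
Step 24: x=[2.4778] v=[-0.3299]
Step 25: x=[2.4449] v=[-0.3289]
Step 26: x=[2.4123] v=[-0.3265]
Step 27: x=[2.3800] v=[-0.3227]
Step 28: x=[2.3483] v=[-0.3175]
Step 29: x=[2.3172] v=[-0.3109]
Step 30: x=[2.2869] v=[-0.3030]
Step 31: x=[2.2575] v=[-0.2937]
Step 32: x=[2.2292] v=[-0.2832]
Step 33: x=[2.2021] v=[-0.2714]
Step 34: x=[2.1763] v=[-0.2585]
Step 35: x=[2.1519] v=[-0.2444]
Step 36: x=[2.1290] v=[-0.2293]
Step 37: x=[2.1077] v=[-0.2132]
Step 38: x=[2.0881] v=[-0.1961]
Step 39: x=[2.0703] v=[-0.1782]
Step 40: x=[2.0544] v=[-0.1595]
Step 41: x=[2.0404] v=[-0.1401]
Step 42: x=[2.0284] v=[-0.1201]
Step 43: x=[2.0184] v=[-0.0996]
Step 44: x=[2.0105] v=[-0.0787]
Step 45: x=[2.0048] v=[-0.0574]
Step 46: x=[2.0012] v=[-0.0359]
Step 47: x=[1.9998] v=[-0.0142]
Step 48: x=[2.0006] v=[0.0076]
First v>=0 after going negative at step 48, time=4.8000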